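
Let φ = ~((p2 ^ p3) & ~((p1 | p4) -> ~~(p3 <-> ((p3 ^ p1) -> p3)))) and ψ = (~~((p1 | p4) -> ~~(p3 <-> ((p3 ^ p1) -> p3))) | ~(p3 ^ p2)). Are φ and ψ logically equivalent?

p1 | p2 | p3 | p4 | φ | ψ
-- | -- | -- | -- | - | -
T  | T  | T  | T  | T | T
T  | T  | T  | F  | T | T
T  | T  | F  | T  | T | T
T  | T  | F  | F  | T | T
T  | F  | T  | T  | T | T
T  | F  | T  | F  | T | T
T  | F  | F  | T  | T | T
T  | F  | F  | F  | T | T
F  | T  | T  | T  | T | T
F  | T  | T  | F  | T | T
F  | T  | F  | T  | F | F
F  | T  | F  | F  | T | T
F  | F  | T  | T  | T | T
F  | F  | T  | F  | T | T
F  | F  | F  | T  | T | T
F  | F  | F  | F  | T | T
The columns for φ and ψ agree on every row, so they are logically equivalent.

equivalent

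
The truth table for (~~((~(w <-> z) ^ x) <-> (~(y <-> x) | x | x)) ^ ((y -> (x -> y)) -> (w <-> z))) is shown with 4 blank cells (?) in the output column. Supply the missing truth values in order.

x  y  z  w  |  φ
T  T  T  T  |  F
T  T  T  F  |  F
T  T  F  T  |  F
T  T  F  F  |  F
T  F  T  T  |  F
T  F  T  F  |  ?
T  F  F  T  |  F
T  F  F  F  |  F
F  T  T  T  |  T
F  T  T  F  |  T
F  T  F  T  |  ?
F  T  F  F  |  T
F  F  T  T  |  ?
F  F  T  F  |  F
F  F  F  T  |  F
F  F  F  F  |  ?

F, T, F, F

Row x=T, y=F, z=T, w=F: ~~((~(w <-> z) ^ x) <-> (~(y <-> x) | x | x)) = F, ((y -> (x -> y)) -> (w <-> z)) = F, so the formula = F.
Row x=F, y=T, z=F, w=T: ~~((~(w <-> z) ^ x) <-> (~(y <-> x) | x | x)) = T, ((y -> (x -> y)) -> (w <-> z)) = F, so the formula = T.
Row x=F, y=F, z=T, w=T: ~~((~(w <-> z) ^ x) <-> (~(y <-> x) | x | x)) = T, ((y -> (x -> y)) -> (w <-> z)) = T, so the formula = F.
Row x=F, y=F, z=F, w=F: ~~((~(w <-> z) ^ x) <-> (~(y <-> x) | x | x)) = T, ((y -> (x -> y)) -> (w <-> z)) = T, so the formula = F.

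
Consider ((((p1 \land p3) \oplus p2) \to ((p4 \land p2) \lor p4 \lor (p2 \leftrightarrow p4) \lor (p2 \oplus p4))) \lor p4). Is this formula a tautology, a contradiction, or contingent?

p1 | p2 | p3 | p4 | (p1 \land p3) | ((p1 \land p3) \oplus p2) | (p4 \land p2) | (p2 \leftrightarrow p4) | (p2 \oplus p4) | φ
-- | -- | -- | -- | ------------- | ------------------------- | ------------- | ----------------------- | -------------- | -
0  | 0  | 0  | 0  |       0       |             0             |       0       |            1            |       0        | 1
0  | 0  | 0  | 1  |       0       |             0             |       0       |            0            |       1        | 1
0  | 0  | 1  | 0  |       0       |             0             |       0       |            1            |       0        | 1
0  | 0  | 1  | 1  |       0       |             0             |       0       |            0            |       1        | 1
0  | 1  | 0  | 0  |       0       |             1             |       0       |            0            |       1        | 1
0  | 1  | 0  | 1  |       0       |             1             |       1       |            1            |       0        | 1
0  | 1  | 1  | 0  |       0       |             1             |       0       |            0            |       1        | 1
0  | 1  | 1  | 1  |       0       |             1             |       1       |            1            |       0        | 1
1  | 0  | 0  | 0  |       0       |             0             |       0       |            1            |       0        | 1
1  | 0  | 0  | 1  |       0       |             0             |       0       |            0            |       1        | 1
1  | 0  | 1  | 0  |       1       |             1             |       0       |            1            |       0        | 1
1  | 0  | 1  | 1  |       1       |             1             |       0       |            0            |       1        | 1
1  | 1  | 0  | 0  |       0       |             1             |       0       |            0            |       1        | 1
1  | 1  | 0  | 1  |       0       |             1             |       1       |            1            |       0        | 1
1  | 1  | 1  | 0  |       1       |             0             |       0       |            0            |       1        | 1
1  | 1  | 1  | 1  |       1       |             0             |       1       |            1            |       0        | 1
Every row is 1, so the formula is a tautology.

tautology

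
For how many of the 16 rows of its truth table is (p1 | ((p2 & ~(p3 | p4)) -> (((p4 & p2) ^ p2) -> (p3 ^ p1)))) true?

15

  p1     p2     p3     p4      (p3 | p4)  ~(p3 | p4)  (p2 & ~(p3 | p4))  (p4 & p2)  ((p4 & p2) ^ p2)  (p3 ^ p1)    φ  
False  False  False  False       False       True           False          False         False          False     True
False  False  False   True        True      False           False          False         False          False     True
False  False   True  False        True      False           False          False         False           True     True
False  False   True   True        True      False           False          False         False           True     True
False   True  False  False       False       True            True          False          True          False    False
False   True  False   True        True      False           False           True         False          False     True
False   True   True  False        True      False           False          False          True           True     True
False   True   True   True        True      False           False           True         False           True     True
 True  False  False  False       False       True           False          False         False           True     True
 True  False  False   True        True      False           False          False         False           True     True
 True  False   True  False        True      False           False          False         False          False     True
 True  False   True   True        True      False           False          False         False          False     True
 True   True  False  False       False       True            True          False          True           True     True
 True   True  False   True        True      False           False           True         False           True     True
 True   True   True  False        True      False           False          False          True          False     True
 True   True   True   True        True      False           False           True         False          False     True
The formula is true on 15 of the 16 rows.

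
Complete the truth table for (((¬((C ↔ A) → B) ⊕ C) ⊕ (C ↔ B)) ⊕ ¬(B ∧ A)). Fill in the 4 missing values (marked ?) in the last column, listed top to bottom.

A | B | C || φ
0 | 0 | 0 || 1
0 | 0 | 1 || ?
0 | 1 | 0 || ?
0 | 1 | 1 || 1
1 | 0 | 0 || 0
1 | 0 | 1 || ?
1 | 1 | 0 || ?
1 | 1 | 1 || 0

Row A=0, B=0, C=1: ((¬((C ↔ A) → B) ⊕ C) ⊕ (C ↔ B)) = 1, ¬(B ∧ A) = 1, so the formula = 0.
Row A=0, B=1, C=0: ((¬((C ↔ A) → B) ⊕ C) ⊕ (C ↔ B)) = 0, ¬(B ∧ A) = 1, so the formula = 1.
Row A=1, B=0, C=1: ((¬((C ↔ A) → B) ⊕ C) ⊕ (C ↔ B)) = 0, ¬(B ∧ A) = 1, so the formula = 1.
Row A=1, B=1, C=0: ((¬((C ↔ A) → B) ⊕ C) ⊕ (C ↔ B)) = 0, ¬(B ∧ A) = 0, so the formula = 0.

0, 1, 1, 0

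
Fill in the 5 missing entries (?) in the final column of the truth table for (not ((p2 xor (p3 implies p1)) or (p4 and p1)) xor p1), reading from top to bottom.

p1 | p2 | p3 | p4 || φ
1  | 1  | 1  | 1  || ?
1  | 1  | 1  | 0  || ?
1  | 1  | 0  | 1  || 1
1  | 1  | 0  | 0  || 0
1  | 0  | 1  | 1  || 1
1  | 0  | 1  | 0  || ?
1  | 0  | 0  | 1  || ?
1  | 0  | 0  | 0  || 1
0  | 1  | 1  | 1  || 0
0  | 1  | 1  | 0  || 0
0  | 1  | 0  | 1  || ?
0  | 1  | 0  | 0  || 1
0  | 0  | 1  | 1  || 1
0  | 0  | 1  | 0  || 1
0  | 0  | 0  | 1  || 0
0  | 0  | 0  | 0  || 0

1, 0, 1, 1, 1

Row p1=1, p2=1, p3=1, p4=1: not ((p2 xor (p3 implies p1)) or (p4 and p1)) = 0, so the formula = 1.
Row p1=1, p2=1, p3=1, p4=0: not ((p2 xor (p3 implies p1)) or (p4 and p1)) = 1, so the formula = 0.
Row p1=1, p2=0, p3=1, p4=0: not ((p2 xor (p3 implies p1)) or (p4 and p1)) = 0, so the formula = 1.
Row p1=1, p2=0, p3=0, p4=1: not ((p2 xor (p3 implies p1)) or (p4 and p1)) = 0, so the formula = 1.
Row p1=0, p2=1, p3=0, p4=1: not ((p2 xor (p3 implies p1)) or (p4 and p1)) = 1, so the formula = 1.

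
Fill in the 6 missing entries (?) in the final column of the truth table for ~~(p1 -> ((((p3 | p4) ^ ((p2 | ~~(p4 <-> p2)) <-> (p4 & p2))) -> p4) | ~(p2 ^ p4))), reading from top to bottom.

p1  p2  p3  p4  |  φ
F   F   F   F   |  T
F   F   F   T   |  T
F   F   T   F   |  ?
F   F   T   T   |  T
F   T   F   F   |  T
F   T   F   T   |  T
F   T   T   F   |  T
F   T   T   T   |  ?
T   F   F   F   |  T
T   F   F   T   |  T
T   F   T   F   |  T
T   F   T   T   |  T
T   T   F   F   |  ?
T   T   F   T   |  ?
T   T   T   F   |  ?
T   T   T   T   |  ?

Row p1=F, p2=F, p3=T, p4=F: (p1 -> ((((p3 | p4) ^ ((p2 | ~~(p4 <-> p2)) <-> (p4 & p2))) -> p4) | ~(p2 ^ p4))) = T, ~(p1 -> ((((p3 | p4) ^ ((p2 | ~~(p4 <-> p2)) <-> (p4 & p2))) -> p4) | ~(p2 ^ p4))) = F, so the formula = T.
Row p1=F, p2=T, p3=T, p4=T: (p1 -> ((((p3 | p4) ^ ((p2 | ~~(p4 <-> p2)) <-> (p4 & p2))) -> p4) | ~(p2 ^ p4))) = T, ~(p1 -> ((((p3 | p4) ^ ((p2 | ~~(p4 <-> p2)) <-> (p4 & p2))) -> p4) | ~(p2 ^ p4))) = F, so the formula = T.
Row p1=T, p2=T, p3=F, p4=F: (p1 -> ((((p3 | p4) ^ ((p2 | ~~(p4 <-> p2)) <-> (p4 & p2))) -> p4) | ~(p2 ^ p4))) = T, ~(p1 -> ((((p3 | p4) ^ ((p2 | ~~(p4 <-> p2)) <-> (p4 & p2))) -> p4) | ~(p2 ^ p4))) = F, so the formula = T.
Row p1=T, p2=T, p3=F, p4=T: (p1 -> ((((p3 | p4) ^ ((p2 | ~~(p4 <-> p2)) <-> (p4 & p2))) -> p4) | ~(p2 ^ p4))) = T, ~(p1 -> ((((p3 | p4) ^ ((p2 | ~~(p4 <-> p2)) <-> (p4 & p2))) -> p4) | ~(p2 ^ p4))) = F, so the formula = T.
Row p1=T, p2=T, p3=T, p4=F: (p1 -> ((((p3 | p4) ^ ((p2 | ~~(p4 <-> p2)) <-> (p4 & p2))) -> p4) | ~(p2 ^ p4))) = F, ~(p1 -> ((((p3 | p4) ^ ((p2 | ~~(p4 <-> p2)) <-> (p4 & p2))) -> p4) | ~(p2 ^ p4))) = T, so the formula = F.
Row p1=T, p2=T, p3=T, p4=T: (p1 -> ((((p3 | p4) ^ ((p2 | ~~(p4 <-> p2)) <-> (p4 & p2))) -> p4) | ~(p2 ^ p4))) = T, ~(p1 -> ((((p3 | p4) ^ ((p2 | ~~(p4 <-> p2)) <-> (p4 & p2))) -> p4) | ~(p2 ^ p4))) = F, so the formula = T.

T, T, T, T, F, T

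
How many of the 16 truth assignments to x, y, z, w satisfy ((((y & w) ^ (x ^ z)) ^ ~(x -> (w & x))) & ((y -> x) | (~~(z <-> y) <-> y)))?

x | y | z | w | (y & w) | (x ^ z) | ((y & w) ^ (x ^ z)) | (w & x) | (x -> (w & x)) | ~(x -> (w & x)) | (y -> x) | (z <-> y) | ~(z <-> y) | ~~(z <-> y) | (~~(z <-> y) <-> y) | φ
- | - | - | - | ------- | ------- | ------------------- | ------- | -------------- | --------------- | -------- | --------- | ---------- | ----------- | ------------------- | -
T | T | T | T |    T    |    F    |          T          |    T    |       T        |        F        |    T     |     T     |     F      |      T      |          T          | T
T | T | T | F |    F    |    F    |          F          |    F    |       F        |        T        |    T     |     T     |     F      |      T      |          T          | T
T | T | F | T |    T    |    T    |          F          |    T    |       T        |        F        |    T     |     F     |     T      |      F      |          F          | F
T | T | F | F |    F    |    T    |          T          |    F    |       F        |        T        |    T     |     F     |     T      |      F      |          F          | F
T | F | T | T |    F    |    F    |          F          |    T    |       T        |        F        |    T     |     F     |     T      |      F      |          T          | F
T | F | T | F |    F    |    F    |          F          |    F    |       F        |        T        |    T     |     F     |     T      |      F      |          T          | T
T | F | F | T |    F    |    T    |          T          |    T    |       T        |        F        |    T     |     T     |     F      |      T      |          F          | T
T | F | F | F |    F    |    T    |          T          |    F    |       F        |        T        |    T     |     T     |     F      |      T      |          F          | F
F | T | T | T |    T    |    T    |          F          |    F    |       T        |        F        |    F     |     T     |     F      |      T      |          T          | F
F | T | T | F |    F    |    T    |          T          |    F    |       T        |        F        |    F     |     T     |     F      |      T      |          T          | T
F | T | F | T |    T    |    F    |          T          |    F    |       T        |        F        |    F     |     F     |     T      |      F      |          F          | F
F | T | F | F |    F    |    F    |          F          |    F    |       T        |        F        |    F     |     F     |     T      |      F      |          F          | F
F | F | T | T |    F    |    T    |          T          |    F    |       T        |        F        |    T     |     F     |     T      |      F      |          T          | T
F | F | T | F |    F    |    T    |          T          |    F    |       T        |        F        |    T     |     F     |     T      |      F      |          T          | T
F | F | F | T |    F    |    F    |          F          |    F    |       T        |        F        |    T     |     T     |     F      |      T      |          F          | F
F | F | F | F |    F    |    F    |          F          |    F    |       T        |        F        |    T     |     T     |     F      |      T      |          F          | F
The formula is true on 7 of the 16 rows.

7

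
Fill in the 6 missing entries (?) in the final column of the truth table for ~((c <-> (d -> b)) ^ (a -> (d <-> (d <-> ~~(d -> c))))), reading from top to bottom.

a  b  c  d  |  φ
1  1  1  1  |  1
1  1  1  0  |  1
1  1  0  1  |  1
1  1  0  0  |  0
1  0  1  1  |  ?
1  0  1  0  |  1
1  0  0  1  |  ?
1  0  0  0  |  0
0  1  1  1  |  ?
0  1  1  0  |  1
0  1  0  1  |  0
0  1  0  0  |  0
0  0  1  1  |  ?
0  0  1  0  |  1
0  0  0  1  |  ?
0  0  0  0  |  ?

0, 0, 1, 0, 1, 0

Row a=1, b=0, c=1, d=1: (c <-> (d -> b)) = 0, (a -> (d <-> (d <-> ~~(d -> c)))) = 1, ((c <-> (d -> b)) ^ (a -> (d <-> (d <-> ~~(d -> c))))) = 1, so the formula = 0.
Row a=1, b=0, c=0, d=1: (c <-> (d -> b)) = 1, (a -> (d <-> (d <-> ~~(d -> c)))) = 0, ((c <-> (d -> b)) ^ (a -> (d <-> (d <-> ~~(d -> c))))) = 1, so the formula = 0.
Row a=0, b=1, c=1, d=1: (c <-> (d -> b)) = 1, (a -> (d <-> (d <-> ~~(d -> c)))) = 1, ((c <-> (d -> b)) ^ (a -> (d <-> (d <-> ~~(d -> c))))) = 0, so the formula = 1.
Row a=0, b=0, c=1, d=1: (c <-> (d -> b)) = 0, (a -> (d <-> (d <-> ~~(d -> c)))) = 1, ((c <-> (d -> b)) ^ (a -> (d <-> (d <-> ~~(d -> c))))) = 1, so the formula = 0.
Row a=0, b=0, c=0, d=1: (c <-> (d -> b)) = 1, (a -> (d <-> (d <-> ~~(d -> c)))) = 1, ((c <-> (d -> b)) ^ (a -> (d <-> (d <-> ~~(d -> c))))) = 0, so the formula = 1.
Row a=0, b=0, c=0, d=0: (c <-> (d -> b)) = 0, (a -> (d <-> (d <-> ~~(d -> c)))) = 1, ((c <-> (d -> b)) ^ (a -> (d <-> (d <-> ~~(d -> c))))) = 1, so the formula = 0.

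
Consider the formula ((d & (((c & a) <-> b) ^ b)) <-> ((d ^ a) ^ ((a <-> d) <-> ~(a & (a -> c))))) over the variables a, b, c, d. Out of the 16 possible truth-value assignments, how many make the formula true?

10

a | b | c | d || (c & a) | ((c & a) <-> b) | (((c & a) <-> b) ^ b) | (d & (((c & a) <-> b) ^ b)) | (d ^ a) | (a <-> d) | (a -> c) | (a & (a -> c)) | ~(a & (a -> c)) | φ
T | T | T | T ||    T    |        T        |           F           |              F              |    F    |     T     |    T     |       T        |        F        | T
T | T | T | F ||    T    |        T        |           F           |              F              |    T    |     F     |    T     |       T        |        F        | T
T | T | F | T ||    F    |        F        |           T           |              T              |    F    |     T     |    F     |       F        |        T        | T
T | T | F | F ||    F    |        F        |           T           |              F              |    T    |     F     |    F     |       F        |        T        | F
T | F | T | T ||    T    |        F        |           F           |              F              |    F    |     T     |    T     |       T        |        F        | T
T | F | T | F ||    T    |        F        |           F           |              F              |    T    |     F     |    T     |       T        |        F        | T
T | F | F | T ||    F    |        T        |           T           |              T              |    F    |     T     |    F     |       F        |        T        | T
T | F | F | F ||    F    |        T        |           T           |              F              |    T    |     F     |    F     |       F        |        T        | F
F | T | T | T ||    F    |        F        |           T           |              T              |    T    |     F     |    T     |       F        |        T        | T
F | T | T | F ||    F    |        F        |           T           |              F              |    F    |     T     |    T     |       F        |        T        | F
F | T | F | T ||    F    |        F        |           T           |              T              |    T    |     F     |    T     |       F        |        T        | T
F | T | F | F ||    F    |        F        |           T           |              F              |    F    |     T     |    T     |       F        |        T        | F
F | F | T | T ||    F    |        T        |           T           |              T              |    T    |     F     |    T     |       F        |        T        | T
F | F | T | F ||    F    |        T        |           T           |              F              |    F    |     T     |    T     |       F        |        T        | F
F | F | F | T ||    F    |        T        |           T           |              T              |    T    |     F     |    T     |       F        |        T        | T
F | F | F | F ||    F    |        T        |           T           |              F              |    F    |     T     |    T     |       F        |        T        | F
The formula is true on 10 of the 16 rows.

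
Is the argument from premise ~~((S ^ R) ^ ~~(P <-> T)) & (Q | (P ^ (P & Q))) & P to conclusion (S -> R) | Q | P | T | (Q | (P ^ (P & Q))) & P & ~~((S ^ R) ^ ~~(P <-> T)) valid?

yes

P | Q | R | S | T || φ | ψ
1 | 1 | 1 | 1 | 1 || 1 | 1
1 | 1 | 1 | 1 | 0 || 0 | 1
1 | 1 | 1 | 0 | 1 || 0 | 1
1 | 1 | 1 | 0 | 0 || 1 | 1
1 | 1 | 0 | 1 | 1 || 0 | 1
1 | 1 | 0 | 1 | 0 || 1 | 1
1 | 1 | 0 | 0 | 1 || 1 | 1
1 | 1 | 0 | 0 | 0 || 0 | 1
1 | 0 | 1 | 1 | 1 || 1 | 1
1 | 0 | 1 | 1 | 0 || 0 | 1
1 | 0 | 1 | 0 | 1 || 0 | 1
1 | 0 | 1 | 0 | 0 || 1 | 1
1 | 0 | 0 | 1 | 1 || 0 | 1
1 | 0 | 0 | 1 | 0 || 1 | 1
1 | 0 | 0 | 0 | 1 || 1 | 1
1 | 0 | 0 | 0 | 0 || 0 | 1
0 | 1 | 1 | 1 | 1 || 0 | 1
0 | 1 | 1 | 1 | 0 || 0 | 1
0 | 1 | 1 | 0 | 1 || 0 | 1
0 | 1 | 1 | 0 | 0 || 0 | 1
0 | 1 | 0 | 1 | 1 || 0 | 1
0 | 1 | 0 | 1 | 0 || 0 | 1
0 | 1 | 0 | 0 | 1 || 0 | 1
0 | 1 | 0 | 0 | 0 || 0 | 1
0 | 0 | 1 | 1 | 1 || 0 | 1
0 | 0 | 1 | 1 | 0 || 0 | 1
0 | 0 | 1 | 0 | 1 || 0 | 1
0 | 0 | 1 | 0 | 0 || 0 | 1
0 | 0 | 0 | 1 | 1 || 0 | 1
0 | 0 | 0 | 1 | 0 || 0 | 0
0 | 0 | 0 | 0 | 1 || 0 | 1
0 | 0 | 0 | 0 | 0 || 0 | 1
In every row where φ is true, ψ is also true, so φ ⊨ ψ.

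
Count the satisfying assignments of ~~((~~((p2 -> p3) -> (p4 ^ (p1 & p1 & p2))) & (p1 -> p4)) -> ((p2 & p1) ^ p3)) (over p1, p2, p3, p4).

12

p1 | p2 | p3 | p4 || φ
T  | T  | T  | T  || T
T  | T  | T  | F  || T
T  | T  | F  | T  || T
T  | T  | F  | F  || T
T  | F  | T  | T  || T
T  | F  | T  | F  || T
T  | F  | F  | T  || F
T  | F  | F  | F  || T
F  | T  | T  | T  || T
F  | T  | T  | F  || T
F  | T  | F  | T  || F
F  | T  | F  | F  || F
F  | F  | T  | T  || T
F  | F  | T  | F  || T
F  | F  | F  | T  || F
F  | F  | F  | F  || T
The formula is true on 12 of the 16 rows.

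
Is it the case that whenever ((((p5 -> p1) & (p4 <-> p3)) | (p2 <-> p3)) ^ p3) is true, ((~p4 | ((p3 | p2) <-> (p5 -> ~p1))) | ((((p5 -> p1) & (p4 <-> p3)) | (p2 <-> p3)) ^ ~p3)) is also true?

no

p1 | p2 | p3 | p4 | p5 | φ | ψ
-- | -- | -- | -- | -- | - | -
F  | F  | F  | F  | F  | T | T
F  | F  | F  | F  | T  | T | T
F  | F  | F  | T  | F  | T | F
F  | F  | F  | T  | T  | T | F
F  | F  | T  | F  | F  | T | T
F  | F  | T  | F  | T  | T | T
F  | F  | T  | T  | F  | F | T
F  | F  | T  | T  | T  | T | T
F  | T  | F  | F  | F  | T | T
F  | T  | F  | F  | T  | F | T
F  | T  | F  | T  | F  | F | T
F  | T  | F  | T  | T  | F | T
F  | T  | T  | F  | F  | F | T
F  | T  | T  | F  | T  | F | T
F  | T  | T  | T  | F  | F | T
F  | T  | T  | T  | T  | F | T
T  | F  | F  | F  | F  | T | T
T  | F  | F  | F  | T  | T | T
T  | F  | F  | T  | F  | T | F
T  | F  | F  | T  | T  | T | T
T  | F  | T  | F  | F  | T | T
T  | F  | T  | F  | T  | T | T
T  | F  | T  | T  | F  | F | T
T  | F  | T  | T  | T  | F | T
T  | T  | F  | F  | F  | T | T
T  | T  | F  | F  | T  | T | T
T  | T  | F  | T  | F  | F | T
T  | T  | F  | T  | T  | F | T
T  | T  | T  | F  | F  | F | T
T  | T  | T  | F  | T  | F | T
T  | T  | T  | T  | F  | F | T
T  | T  | T  | T  | T  | F | T
At p1=F, p2=F, p3=F, p4=T, p5=F we have φ true but ψ false, so φ does not entail ψ.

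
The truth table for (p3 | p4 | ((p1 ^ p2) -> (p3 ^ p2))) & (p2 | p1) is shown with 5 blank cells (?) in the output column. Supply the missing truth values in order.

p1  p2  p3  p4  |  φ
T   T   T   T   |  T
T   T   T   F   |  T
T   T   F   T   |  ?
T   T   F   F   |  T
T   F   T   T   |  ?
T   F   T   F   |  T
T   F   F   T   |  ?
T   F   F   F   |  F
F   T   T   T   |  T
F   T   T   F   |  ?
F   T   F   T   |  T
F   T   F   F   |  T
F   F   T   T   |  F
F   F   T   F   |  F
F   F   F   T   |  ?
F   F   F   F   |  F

Row p1=T, p2=T, p3=F, p4=T: (p3 | p4 | ((p1 ^ p2) -> (p3 ^ p2))) = T, (p2 | p1) = T, so the formula = T.
Row p1=T, p2=F, p3=T, p4=T: (p3 | p4 | ((p1 ^ p2) -> (p3 ^ p2))) = T, (p2 | p1) = T, so the formula = T.
Row p1=T, p2=F, p3=F, p4=T: (p3 | p4 | ((p1 ^ p2) -> (p3 ^ p2))) = T, (p2 | p1) = T, so the formula = T.
Row p1=F, p2=T, p3=T, p4=F: (p3 | p4 | ((p1 ^ p2) -> (p3 ^ p2))) = T, (p2 | p1) = T, so the formula = T.
Row p1=F, p2=F, p3=F, p4=T: (p3 | p4 | ((p1 ^ p2) -> (p3 ^ p2))) = T, (p2 | p1) = F, so the formula = F.

T, T, T, T, F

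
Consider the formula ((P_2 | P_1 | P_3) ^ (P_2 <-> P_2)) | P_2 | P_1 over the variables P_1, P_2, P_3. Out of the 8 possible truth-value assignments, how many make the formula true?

P_1  P_2  P_3     (P_2 | P_1 | P_3)  (P_2 <-> P_2)  (P_2 | P_1)  φ
 1    1    1              1                1             1       1
 1    1    0              1                1             1       1
 1    0    1              1                1             1       1
 1    0    0              1                1             1       1
 0    1    1              1                1             1       1
 0    1    0              1                1             1       1
 0    0    1              1                1             0       0
 0    0    0              0                1             0       1
The formula is true on 7 of the 8 rows.

7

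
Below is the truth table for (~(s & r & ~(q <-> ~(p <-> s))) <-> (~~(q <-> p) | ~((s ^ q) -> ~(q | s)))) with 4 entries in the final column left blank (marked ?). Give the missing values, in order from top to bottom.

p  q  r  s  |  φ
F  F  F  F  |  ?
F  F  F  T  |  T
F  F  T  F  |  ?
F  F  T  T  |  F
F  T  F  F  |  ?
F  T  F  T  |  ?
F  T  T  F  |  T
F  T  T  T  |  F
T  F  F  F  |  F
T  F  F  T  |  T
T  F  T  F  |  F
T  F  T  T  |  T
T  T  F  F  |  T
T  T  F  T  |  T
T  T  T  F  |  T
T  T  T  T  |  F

T, T, T, F

Row p=F, q=F, r=F, s=F: ~(s & r & ~(q <-> ~(p <-> s))) = T, (~~(q <-> p) | ~((s ^ q) -> ~(q | s))) = T, so the formula = T.
Row p=F, q=F, r=T, s=F: ~(s & r & ~(q <-> ~(p <-> s))) = T, (~~(q <-> p) | ~((s ^ q) -> ~(q | s))) = T, so the formula = T.
Row p=F, q=T, r=F, s=F: ~(s & r & ~(q <-> ~(p <-> s))) = T, (~~(q <-> p) | ~((s ^ q) -> ~(q | s))) = T, so the formula = T.
Row p=F, q=T, r=F, s=T: ~(s & r & ~(q <-> ~(p <-> s))) = T, (~~(q <-> p) | ~((s ^ q) -> ~(q | s))) = F, so the formula = F.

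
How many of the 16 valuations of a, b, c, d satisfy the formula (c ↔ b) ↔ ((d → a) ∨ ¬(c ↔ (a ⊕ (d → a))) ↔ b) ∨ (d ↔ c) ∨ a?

  a   |   b   |   c   |   d   | (c ↔ b) | (d → a) | (a ⊕ (d → a)) | (c ↔ (a ⊕ (d → a))) | ¬(c ↔ (a ⊕ (d → a))) | (d ↔ c) |   φ  
----- | ----- | ----- | ----- | ------- | ------- | ------------- | ------------------- | -------------------- | ------- | -----
 True |  True |  True |  True |   True  |   True  |     False     |        False        |         True         |   True  |  True
 True |  True |  True | False |   True  |   True  |     False     |        False        |         True         |  False  |  True
 True |  True | False |  True |  False  |   True  |     False     |         True        |        False         |  False  | False
 True |  True | False | False |  False  |   True  |     False     |         True        |        False         |   True  | False
 True | False |  True |  True |  False  |   True  |     False     |        False        |         True         |   True  | False
 True | False |  True | False |  False  |   True  |     False     |        False        |         True         |  False  | False
 True | False | False |  True |   True  |   True  |     False     |         True        |        False         |  False  |  True
 True | False | False | False |   True  |   True  |     False     |         True        |        False         |   True  |  True
False |  True |  True |  True |   True  |  False  |     False     |        False        |         True         |   True  |  True
False |  True |  True | False |   True  |   True  |      True     |         True        |        False         |  False  |  True
False |  True | False |  True |  False  |  False  |     False     |         True        |        False         |  False  |  True
False |  True | False | False |  False  |   True  |      True     |        False        |         True         |   True  | False
False | False |  True |  True |  False  |  False  |     False     |        False        |         True         |   True  | False
False | False |  True | False |  False  |   True  |      True     |         True        |        False         |  False  |  True
False | False | False |  True |   True  |  False  |     False     |         True        |        False         |  False  |  True
False | False | False | False |   True  |   True  |      True     |        False        |         True         |   True  |  True
The formula is true on 10 of the 16 rows.

10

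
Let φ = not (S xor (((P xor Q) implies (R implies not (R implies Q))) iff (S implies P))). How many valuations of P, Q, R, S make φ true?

6

P | Q | R | S || φ
F | F | F | F || F
F | F | F | T || F
F | F | T | F || F
F | F | T | T || F
F | T | F | F || F
F | T | F | T || F
F | T | T | F || T
F | T | T | T || T
T | F | F | F || F
T | F | F | T || T
T | F | T | F || F
T | F | T | T || T
T | T | F | F || F
T | T | F | T || T
T | T | T | F || F
T | T | T | T || T
The formula is true on 6 of the 16 rows.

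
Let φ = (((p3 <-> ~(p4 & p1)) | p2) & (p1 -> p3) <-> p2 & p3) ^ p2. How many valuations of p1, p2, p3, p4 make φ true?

7

p1  p2  p3  p4     (p4 & p1)  ~(p4 & p1)  (p3 <-> ~(p4 & p1))  ((p3 <-> ~(p4 & p1)) | p2)  (p1 -> p3)  (p2 & p3)  φ
1   1   1   1          1          0                0                       1                   1           1      0
1   1   1   0          0          1                1                       1                   1           1      0
1   1   0   1          1          0                1                       1                   0           0      0
1   1   0   0          0          1                0                       1                   0           0      0
1   0   1   1          1          0                0                       0                   1           0      1
1   0   1   0          0          1                1                       1                   1           0      0
1   0   0   1          1          0                1                       1                   0           0      1
1   0   0   0          0          1                0                       0                   0           0      1
0   1   1   1          0          1                1                       1                   1           1      0
0   1   1   0          0          1                1                       1                   1           1      0
0   1   0   1          0          1                0                       1                   1           0      1
0   1   0   0          0          1                0                       1                   1           0      1
0   0   1   1          0          1                1                       1                   1           0      0
0   0   1   0          0          1                1                       1                   1           0      0
0   0   0   1          0          1                0                       0                   1           0      1
0   0   0   0          0          1                0                       0                   1           0      1
The formula is true on 7 of the 16 rows.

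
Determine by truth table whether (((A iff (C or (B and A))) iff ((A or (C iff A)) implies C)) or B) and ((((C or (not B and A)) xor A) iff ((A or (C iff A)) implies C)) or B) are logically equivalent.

not equivalent

  A   |   B   |   C   |   φ   |   ψ  
----- | ----- | ----- | ----- | -----
 True |  True |  True |  True |  True
 True |  True | False |  True |  True
 True | False |  True |  True | False
 True | False | False |  True |  True
False |  True |  True |  True |  True
False |  True | False |  True |  True
False | False |  True | False |  True
False | False | False | False |  True
The columns differ at A=True, B=False, C=True (φ=True, ψ=False), so they are not equivalent.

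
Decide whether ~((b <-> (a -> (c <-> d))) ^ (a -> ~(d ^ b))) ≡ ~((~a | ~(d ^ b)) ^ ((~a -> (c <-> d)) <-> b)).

not equivalent

a | b | c | d | φ | ψ
- | - | - | - | - | -
T | T | T | T | T | T
T | T | T | F | T | F
T | T | F | T | F | T
T | T | F | F | F | F
T | F | T | T | T | T
T | F | T | F | T | F
T | F | F | T | F | T
T | F | F | F | F | F
F | T | T | T | T | T
F | T | T | F | T | F
F | T | F | T | T | F
F | T | F | F | T | T
F | F | T | T | F | F
F | F | T | F | F | T
F | F | F | T | F | T
F | F | F | F | F | F
The columns differ at a=T, b=T, c=T, d=F (φ=T, ψ=F), so they are not equivalent.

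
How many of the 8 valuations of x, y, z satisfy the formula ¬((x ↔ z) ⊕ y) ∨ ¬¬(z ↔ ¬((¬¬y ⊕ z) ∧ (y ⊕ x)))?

5

x  y  z  |  (x ↔ z)  ((x ↔ z) ⊕ y)  ¬((x ↔ z) ⊕ y)  ¬y  ¬¬y  (¬¬y ⊕ z)  (y ⊕ x)  ((¬¬y ⊕ z) ∧ (y ⊕ x))  ¬((¬¬y ⊕ z) ∧ (y ⊕ x))  (z ↔ ¬((¬¬y ⊕ z) ∧ (y ⊕ x)))  φ
T  T  T  |     T           F              T         F    T       F         F               F                      T                          T                T
T  T  F  |     F           T              F         F    T       T         F               F                      T                          F                F
T  F  T  |     T           T              F         T    F       T         T               T                      F                          F                F
T  F  F  |     F           F              T         T    F       F         T               F                      T                          F                T
F  T  T  |     F           T              F         F    T       F         T               F                      T                          T                T
F  T  F  |     T           F              T         F    T       T         T               T                      F                          T                T
F  F  T  |     F           F              T         T    F       T         F               F                      T                          T                T
F  F  F  |     T           T              F         T    F       F         F               F                      T                          F                F
The formula is true on 5 of the 8 rows.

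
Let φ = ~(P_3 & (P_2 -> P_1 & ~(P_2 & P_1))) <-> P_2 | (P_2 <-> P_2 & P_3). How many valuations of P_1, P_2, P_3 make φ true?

 P_1    P_2    P_3   |    φ  
False  False  False  |   True
False  False   True  |  False
False   True  False  |   True
False   True   True  |   True
 True  False  False  |   True
 True  False   True  |  False
 True   True  False  |   True
 True   True   True  |   True
The formula is true on 6 of the 8 rows.

6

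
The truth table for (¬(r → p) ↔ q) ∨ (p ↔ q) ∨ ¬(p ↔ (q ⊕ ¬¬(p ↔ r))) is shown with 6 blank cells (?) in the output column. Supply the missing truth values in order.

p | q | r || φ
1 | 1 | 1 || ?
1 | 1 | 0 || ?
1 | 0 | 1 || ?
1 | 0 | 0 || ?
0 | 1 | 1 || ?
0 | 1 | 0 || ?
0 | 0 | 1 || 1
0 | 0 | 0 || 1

Row p=1, q=1, r=1: (¬(r → p) ↔ q) = 0, ((p ↔ q) ∨ ¬(p ↔ (q ⊕ ¬¬(p ↔ r)))) = 1, so the formula = 1.
Row p=1, q=1, r=0: (¬(r → p) ↔ q) = 0, ((p ↔ q) ∨ ¬(p ↔ (q ⊕ ¬¬(p ↔ r)))) = 1, so the formula = 1.
Row p=1, q=0, r=1: (¬(r → p) ↔ q) = 1, ((p ↔ q) ∨ ¬(p ↔ (q ⊕ ¬¬(p ↔ r)))) = 0, so the formula = 1.
Row p=1, q=0, r=0: (¬(r → p) ↔ q) = 1, ((p ↔ q) ∨ ¬(p ↔ (q ⊕ ¬¬(p ↔ r)))) = 1, so the formula = 1.
Row p=0, q=1, r=1: (¬(r → p) ↔ q) = 1, ((p ↔ q) ∨ ¬(p ↔ (q ⊕ ¬¬(p ↔ r)))) = 1, so the formula = 1.
Row p=0, q=1, r=0: (¬(r → p) ↔ q) = 0, ((p ↔ q) ∨ ¬(p ↔ (q ⊕ ¬¬(p ↔ r)))) = 0, so the formula = 0.

1, 1, 1, 1, 1, 0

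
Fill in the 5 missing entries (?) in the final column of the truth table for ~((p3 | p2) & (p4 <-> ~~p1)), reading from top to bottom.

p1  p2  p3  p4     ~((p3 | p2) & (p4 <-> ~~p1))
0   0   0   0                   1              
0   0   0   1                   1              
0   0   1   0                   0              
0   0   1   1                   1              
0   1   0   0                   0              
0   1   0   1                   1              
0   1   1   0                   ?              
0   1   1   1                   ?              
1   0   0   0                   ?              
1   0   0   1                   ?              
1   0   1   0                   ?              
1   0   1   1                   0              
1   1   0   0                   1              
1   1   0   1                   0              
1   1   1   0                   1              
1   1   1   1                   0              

Row p1=0, p2=1, p3=1, p4=0: (p3 | p2) = 1, (p4 <-> ~~p1) = 1, ((p3 | p2) & (p4 <-> ~~p1)) = 1, so ~((p3 | p2) & (p4 <-> ~~p1)) = 0.
Row p1=0, p2=1, p3=1, p4=1: (p3 | p2) = 1, (p4 <-> ~~p1) = 0, ((p3 | p2) & (p4 <-> ~~p1)) = 0, so ~((p3 | p2) & (p4 <-> ~~p1)) = 1.
Row p1=1, p2=0, p3=0, p4=0: (p3 | p2) = 0, (p4 <-> ~~p1) = 0, ((p3 | p2) & (p4 <-> ~~p1)) = 0, so ~((p3 | p2) & (p4 <-> ~~p1)) = 1.
Row p1=1, p2=0, p3=0, p4=1: (p3 | p2) = 0, (p4 <-> ~~p1) = 1, ((p3 | p2) & (p4 <-> ~~p1)) = 0, so ~((p3 | p2) & (p4 <-> ~~p1)) = 1.
Row p1=1, p2=0, p3=1, p4=0: (p3 | p2) = 1, (p4 <-> ~~p1) = 0, ((p3 | p2) & (p4 <-> ~~p1)) = 0, so ~((p3 | p2) & (p4 <-> ~~p1)) = 1.

0, 1, 1, 1, 1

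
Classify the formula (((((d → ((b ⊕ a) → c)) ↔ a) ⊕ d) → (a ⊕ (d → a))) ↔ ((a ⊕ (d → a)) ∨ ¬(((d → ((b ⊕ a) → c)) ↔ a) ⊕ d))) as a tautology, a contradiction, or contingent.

a | b | c | d || (b ⊕ a) | ((b ⊕ a) → c) | (d → ((b ⊕ a) → c)) | ((d → ((b ⊕ a) → c)) ↔ a) | (d → a) | (a ⊕ (d → a)) | φ
F | F | F | F ||    F    |       T       |          T          |             F             |    T    |       T       | T
F | F | F | T ||    F    |       T       |          T          |             F             |    F    |       F       | T
F | F | T | F ||    F    |       T       |          T          |             F             |    T    |       T       | T
F | F | T | T ||    F    |       T       |          T          |             F             |    F    |       F       | T
F | T | F | F ||    T    |       F       |          T          |             F             |    T    |       T       | T
F | T | F | T ||    T    |       F       |          F          |             T             |    F    |       F       | T
F | T | T | F ||    T    |       T       |          T          |             F             |    T    |       T       | T
F | T | T | T ||    T    |       T       |          T          |             F             |    F    |       F       | T
T | F | F | F ||    T    |       F       |          T          |             T             |    T    |       F       | T
T | F | F | T ||    T    |       F       |          F          |             F             |    T    |       F       | T
T | F | T | F ||    T    |       T       |          T          |             T             |    T    |       F       | T
T | F | T | T ||    T    |       T       |          T          |             T             |    T    |       F       | T
T | T | F | F ||    F    |       T       |          T          |             T             |    T    |       F       | T
T | T | F | T ||    F    |       T       |          T          |             T             |    T    |       F       | T
T | T | T | F ||    F    |       T       |          T          |             T             |    T    |       F       | T
T | T | T | T ||    F    |       T       |          T          |             T             |    T    |       F       | T
Every row is T, so the formula is a tautology.

tautology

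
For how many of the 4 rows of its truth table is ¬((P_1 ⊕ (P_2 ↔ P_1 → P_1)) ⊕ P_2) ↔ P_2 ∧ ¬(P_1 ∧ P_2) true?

P_1 | P_2 || (P_1 → P_1) | (P_2 ↔ (P_1 → P_1)) | (P_1 ⊕ (P_2 ↔ (P_1 → P_1))) | (P_1 ∧ P_2) | ¬(P_1 ∧ P_2) | (P_2 ∧ ¬(P_1 ∧ P_2)) | φ
 0  |  0  ||      1      |          0          |              0              |      0      |      1       |          0           | 0
 0  |  1  ||      1      |          1          |              1              |      0      |      1       |          1           | 1
 1  |  0  ||      1      |          0          |              1              |      0      |      1       |          0           | 1
 1  |  1  ||      1      |          1          |              0              |      1      |      0       |          0           | 1
The formula is true on 3 of the 4 rows.

3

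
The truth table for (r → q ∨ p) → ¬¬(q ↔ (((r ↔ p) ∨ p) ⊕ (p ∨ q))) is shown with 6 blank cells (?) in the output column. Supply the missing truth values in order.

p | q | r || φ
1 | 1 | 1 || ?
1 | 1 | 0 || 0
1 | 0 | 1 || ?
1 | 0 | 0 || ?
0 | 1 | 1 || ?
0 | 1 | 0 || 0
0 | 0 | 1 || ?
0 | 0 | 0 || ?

Row p=1, q=1, r=1: (r → q ∨ p) = 1, ¬¬(q ↔ (((r ↔ p) ∨ p) ⊕ (p ∨ q))) = 0, so the formula = 0.
Row p=1, q=0, r=1: (r → q ∨ p) = 1, ¬¬(q ↔ (((r ↔ p) ∨ p) ⊕ (p ∨ q))) = 1, so the formula = 1.
Row p=1, q=0, r=0: (r → q ∨ p) = 1, ¬¬(q ↔ (((r ↔ p) ∨ p) ⊕ (p ∨ q))) = 1, so the formula = 1.
Row p=0, q=1, r=1: (r → q ∨ p) = 1, ¬¬(q ↔ (((r ↔ p) ∨ p) ⊕ (p ∨ q))) = 1, so the formula = 1.
Row p=0, q=0, r=1: (r → q ∨ p) = 0, ¬¬(q ↔ (((r ↔ p) ∨ p) ⊕ (p ∨ q))) = 1, so the formula = 1.
Row p=0, q=0, r=0: (r → q ∨ p) = 1, ¬¬(q ↔ (((r ↔ p) ∨ p) ⊕ (p ∨ q))) = 0, so the formula = 0.

0, 1, 1, 1, 1, 0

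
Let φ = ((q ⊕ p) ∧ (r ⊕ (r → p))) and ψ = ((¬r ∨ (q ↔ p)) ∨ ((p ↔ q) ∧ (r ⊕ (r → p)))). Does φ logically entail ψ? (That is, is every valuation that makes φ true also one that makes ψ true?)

no

p | q | r | φ | ψ
- | - | - | - | -
F | F | F | F | T
F | F | T | F | T
F | T | F | T | T
F | T | T | T | F
T | F | F | T | T
T | F | T | F | F
T | T | F | F | T
T | T | T | F | T
At p=F, q=T, r=T we have φ true but ψ false, so φ does not entail ψ.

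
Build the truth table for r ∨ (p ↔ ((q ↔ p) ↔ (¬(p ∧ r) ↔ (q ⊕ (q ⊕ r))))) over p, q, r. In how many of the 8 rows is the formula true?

6

p  q  r  |  (q ↔ p)  (p ∧ r)  ¬(p ∧ r)  (q ⊕ r)  (q ⊕ (q ⊕ r))  (¬(p ∧ r) ↔ (q ⊕ (q ⊕ r)))  φ
F  F  F  |     T        F        T         F           F                    F               T
F  F  T  |     T        F        T         T           T                    T               T
F  T  F  |     F        F        T         T           F                    F               F
F  T  T  |     F        F        T         F           T                    T               T
T  F  F  |     F        F        T         F           F                    F               T
T  F  T  |     F        T        F         T           T                    F               T
T  T  F  |     T        F        T         T           F                    F               F
T  T  T  |     T        T        F         F           T                    F               T
The formula is true on 6 of the 8 rows.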